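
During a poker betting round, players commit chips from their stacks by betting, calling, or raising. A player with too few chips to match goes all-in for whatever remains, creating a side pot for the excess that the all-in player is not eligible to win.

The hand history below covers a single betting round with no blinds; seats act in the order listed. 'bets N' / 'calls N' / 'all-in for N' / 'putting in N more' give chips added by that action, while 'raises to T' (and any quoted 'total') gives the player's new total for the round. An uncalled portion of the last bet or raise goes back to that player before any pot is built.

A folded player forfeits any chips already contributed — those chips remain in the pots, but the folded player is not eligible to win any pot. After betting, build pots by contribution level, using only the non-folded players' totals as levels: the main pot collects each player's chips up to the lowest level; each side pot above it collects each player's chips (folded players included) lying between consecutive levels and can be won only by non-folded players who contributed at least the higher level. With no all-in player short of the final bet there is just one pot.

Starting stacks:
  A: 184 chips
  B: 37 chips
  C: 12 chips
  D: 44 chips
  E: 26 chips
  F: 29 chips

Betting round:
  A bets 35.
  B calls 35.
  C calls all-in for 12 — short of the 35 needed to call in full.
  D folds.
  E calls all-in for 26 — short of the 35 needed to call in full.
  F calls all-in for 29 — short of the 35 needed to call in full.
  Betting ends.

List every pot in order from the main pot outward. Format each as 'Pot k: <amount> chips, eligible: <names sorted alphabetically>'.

Contributions: A=35, B=35, C=12, E=26, F=29
Folded: D
Pot levels (distinct totals of non-folded players): 12, 26, 29, 35
Layer 1-12: 12 each from A, B, C, E, F = 12*5 = 60 chips; eligible A, B, C, E, F
Layer 13-26: 14 each from A, B, E, F = 14*4 = 56 chips; eligible A, B, E, F
Layer 27-29: 3 each from A, B, F = 3*3 = 9 chips; eligible A, B, F
Layer 30-35: 6 each from A, B = 6*2 = 12 chips; eligible A, B

Pot 1: 60 chips, eligible: A, B, C, E, F
Pot 2: 56 chips, eligible: A, B, E, F
Pot 3: 9 chips, eligible: A, B, F
Pot 4: 12 chips, eligible: A, B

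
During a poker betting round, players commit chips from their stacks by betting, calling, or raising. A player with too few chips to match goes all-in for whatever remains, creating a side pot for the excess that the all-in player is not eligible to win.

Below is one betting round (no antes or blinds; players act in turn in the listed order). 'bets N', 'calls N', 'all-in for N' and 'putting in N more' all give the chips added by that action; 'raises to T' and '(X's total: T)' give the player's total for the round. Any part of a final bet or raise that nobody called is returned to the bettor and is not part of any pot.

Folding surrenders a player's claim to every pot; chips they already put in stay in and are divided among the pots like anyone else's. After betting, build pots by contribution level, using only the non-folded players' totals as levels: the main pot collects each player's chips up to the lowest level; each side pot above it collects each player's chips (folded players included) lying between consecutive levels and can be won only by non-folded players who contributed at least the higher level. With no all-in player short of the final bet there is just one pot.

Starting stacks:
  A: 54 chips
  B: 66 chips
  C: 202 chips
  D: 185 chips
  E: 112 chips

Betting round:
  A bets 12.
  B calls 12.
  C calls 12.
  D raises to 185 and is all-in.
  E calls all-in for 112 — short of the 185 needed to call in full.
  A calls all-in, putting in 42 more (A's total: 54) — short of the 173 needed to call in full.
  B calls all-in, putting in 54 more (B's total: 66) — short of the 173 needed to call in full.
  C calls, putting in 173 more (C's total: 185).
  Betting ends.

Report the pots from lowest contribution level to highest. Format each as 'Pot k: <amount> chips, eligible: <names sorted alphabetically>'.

Pot 1: 270 chips, eligible: A, B, C, D, E
Pot 2: 48 chips, eligible: B, C, D, E
Pot 3: 138 chips, eligible: C, D, E
Pot 4: 146 chips, eligible: C, D

Derivation:
Contributions: A=54, B=66, C=185, D=185, E=112
Pot levels (distinct totals of non-folded players): 54, 66, 112, 185
Layer 1-54: 54 each from A, B, C, D, E = 54*5 = 270 chips; eligible A, B, C, D, E
Layer 55-66: 12 each from B, C, D, E = 12*4 = 48 chips; eligible B, C, D, E
Layer 67-112: 46 each from C, D, E = 46*3 = 138 chips; eligible C, D, E
Layer 113-185: 73 each from C, D = 73*2 = 146 chips; eligible C, D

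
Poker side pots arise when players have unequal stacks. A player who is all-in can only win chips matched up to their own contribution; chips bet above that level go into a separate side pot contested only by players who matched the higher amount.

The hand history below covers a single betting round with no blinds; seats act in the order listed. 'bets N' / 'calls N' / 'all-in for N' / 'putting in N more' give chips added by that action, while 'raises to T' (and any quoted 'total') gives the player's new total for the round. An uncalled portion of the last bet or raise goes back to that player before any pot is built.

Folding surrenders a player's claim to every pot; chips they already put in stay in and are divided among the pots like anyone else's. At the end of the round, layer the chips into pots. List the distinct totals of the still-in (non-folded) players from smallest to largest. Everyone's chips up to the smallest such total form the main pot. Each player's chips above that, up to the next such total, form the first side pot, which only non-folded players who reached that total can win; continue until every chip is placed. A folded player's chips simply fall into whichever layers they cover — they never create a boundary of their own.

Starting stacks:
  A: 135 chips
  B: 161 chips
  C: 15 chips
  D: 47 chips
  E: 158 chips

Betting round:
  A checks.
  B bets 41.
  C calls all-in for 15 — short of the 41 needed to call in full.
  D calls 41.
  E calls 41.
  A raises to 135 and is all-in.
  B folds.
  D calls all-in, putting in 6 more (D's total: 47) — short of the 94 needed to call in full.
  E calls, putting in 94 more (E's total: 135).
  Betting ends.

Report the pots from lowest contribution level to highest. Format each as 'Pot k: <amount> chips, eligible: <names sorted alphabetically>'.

Contributions: A=135, B=41, C=15, D=47, E=135
Folded: B
Pot levels (distinct totals of non-folded players): 15, 47, 135
Layer 1-15: 15 each from A, B, C, D, E = 15*5 = 75 chips; eligible A, C, D, E
Layer 16-47: A 32 + B 26 + D 32 + E 32 = 122 chips; eligible A, D, E
Layer 48-135: 88 each from A, E = 88*2 = 176 chips; eligible A, E

Pot 1: 75 chips, eligible: A, C, D, E
Pot 2: 122 chips, eligible: A, D, E
Pot 3: 176 chips, eligible: A, E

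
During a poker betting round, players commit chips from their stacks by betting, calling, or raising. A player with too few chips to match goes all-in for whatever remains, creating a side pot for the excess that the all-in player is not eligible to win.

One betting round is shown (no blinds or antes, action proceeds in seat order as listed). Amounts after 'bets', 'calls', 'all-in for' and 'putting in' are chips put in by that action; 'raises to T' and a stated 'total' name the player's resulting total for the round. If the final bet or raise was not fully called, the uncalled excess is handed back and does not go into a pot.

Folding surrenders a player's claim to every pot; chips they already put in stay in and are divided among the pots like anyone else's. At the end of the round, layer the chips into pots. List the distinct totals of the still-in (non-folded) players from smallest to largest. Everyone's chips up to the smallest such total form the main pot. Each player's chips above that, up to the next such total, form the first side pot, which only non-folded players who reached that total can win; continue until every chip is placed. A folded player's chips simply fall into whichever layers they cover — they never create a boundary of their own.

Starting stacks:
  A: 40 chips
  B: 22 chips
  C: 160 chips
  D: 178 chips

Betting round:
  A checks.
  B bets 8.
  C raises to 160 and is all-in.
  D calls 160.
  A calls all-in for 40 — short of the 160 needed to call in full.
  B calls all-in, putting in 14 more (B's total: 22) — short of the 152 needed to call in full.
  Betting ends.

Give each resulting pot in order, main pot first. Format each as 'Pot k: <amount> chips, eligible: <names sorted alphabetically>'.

Pot 1: 88 chips, eligible: A, B, C, D
Pot 2: 54 chips, eligible: A, C, D
Pot 3: 240 chips, eligible: C, D

Derivation:
Contributions: A=40, B=22, C=160, D=160
Pot levels (distinct totals of non-folded players): 22, 40, 160
Layer 1-22: 22 each from A, B, C, D = 22*4 = 88 chips; eligible A, B, C, D
Layer 23-40: 18 each from A, C, D = 18*3 = 54 chips; eligible A, C, D
Layer 41-160: 120 each from C, D = 120*2 = 240 chips; eligible C, D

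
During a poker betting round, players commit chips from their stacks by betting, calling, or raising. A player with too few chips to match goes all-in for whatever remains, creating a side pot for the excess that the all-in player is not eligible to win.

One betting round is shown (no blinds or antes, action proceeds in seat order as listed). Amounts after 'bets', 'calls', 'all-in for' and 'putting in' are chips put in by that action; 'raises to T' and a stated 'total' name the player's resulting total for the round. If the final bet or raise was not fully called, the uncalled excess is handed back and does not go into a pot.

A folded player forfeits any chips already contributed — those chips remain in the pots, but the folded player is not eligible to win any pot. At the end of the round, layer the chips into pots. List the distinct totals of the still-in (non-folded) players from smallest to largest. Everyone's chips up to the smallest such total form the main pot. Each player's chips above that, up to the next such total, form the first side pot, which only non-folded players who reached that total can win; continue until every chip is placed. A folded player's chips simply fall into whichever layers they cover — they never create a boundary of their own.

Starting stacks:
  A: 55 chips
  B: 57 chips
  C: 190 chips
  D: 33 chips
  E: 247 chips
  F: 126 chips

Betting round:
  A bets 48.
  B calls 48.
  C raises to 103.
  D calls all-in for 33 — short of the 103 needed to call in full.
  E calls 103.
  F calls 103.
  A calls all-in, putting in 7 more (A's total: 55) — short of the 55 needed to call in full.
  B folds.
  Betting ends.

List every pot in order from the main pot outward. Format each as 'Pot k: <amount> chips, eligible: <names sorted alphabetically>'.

Contributions: A=55, B=48, C=103, D=33, E=103, F=103
Folded: B
Pot levels (distinct totals of non-folded players): 33, 55, 103
Layer 1-33: 33 each from A, B, C, D, E, F = 33*6 = 198 chips; eligible A, C, D, E, F
Layer 34-55: A 22 + B 15 + C 22 + E 22 + F 22 = 103 chips; eligible A, C, E, F
Layer 56-103: 48 each from C, E, F = 48*3 = 144 chips; eligible C, E, F

Pot 1: 198 chips, eligible: A, C, D, E, F
Pot 2: 103 chips, eligible: A, C, E, F
Pot 3: 144 chips, eligible: C, E, F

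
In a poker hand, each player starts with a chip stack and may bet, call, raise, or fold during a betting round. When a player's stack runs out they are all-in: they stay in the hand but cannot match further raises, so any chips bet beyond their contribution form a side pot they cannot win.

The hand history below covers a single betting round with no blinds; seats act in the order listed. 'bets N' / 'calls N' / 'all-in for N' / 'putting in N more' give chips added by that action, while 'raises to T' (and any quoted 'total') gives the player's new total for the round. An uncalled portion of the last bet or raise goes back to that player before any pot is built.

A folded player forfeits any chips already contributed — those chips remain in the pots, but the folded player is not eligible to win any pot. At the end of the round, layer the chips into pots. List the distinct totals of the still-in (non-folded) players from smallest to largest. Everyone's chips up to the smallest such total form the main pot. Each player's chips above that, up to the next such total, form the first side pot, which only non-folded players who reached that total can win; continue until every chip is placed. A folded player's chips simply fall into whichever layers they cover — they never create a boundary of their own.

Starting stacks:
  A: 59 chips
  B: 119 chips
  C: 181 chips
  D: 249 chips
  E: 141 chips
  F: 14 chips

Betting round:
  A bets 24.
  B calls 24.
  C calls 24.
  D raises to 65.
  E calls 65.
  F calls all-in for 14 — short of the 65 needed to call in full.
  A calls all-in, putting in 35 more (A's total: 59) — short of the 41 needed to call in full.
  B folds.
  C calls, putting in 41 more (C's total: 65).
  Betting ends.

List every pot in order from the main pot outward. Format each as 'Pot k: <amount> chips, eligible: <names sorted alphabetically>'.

Pot 1: 84 chips, eligible: A, C, D, E, F
Pot 2: 190 chips, eligible: A, C, D, E
Pot 3: 18 chips, eligible: C, D, E

Derivation:
Contributions: A=59, B=24, C=65, D=65, E=65, F=14
Folded: B
Pot levels (distinct totals of non-folded players): 14, 59, 65
Layer 1-14: 14 each from A, B, C, D, E, F = 14*6 = 84 chips; eligible A, C, D, E, F
Layer 15-59: A 45 + B 10 + C 45 + D 45 + E 45 = 190 chips; eligible A, C, D, E
Layer 60-65: 6 each from C, D, E = 6*3 = 18 chips; eligible C, D, E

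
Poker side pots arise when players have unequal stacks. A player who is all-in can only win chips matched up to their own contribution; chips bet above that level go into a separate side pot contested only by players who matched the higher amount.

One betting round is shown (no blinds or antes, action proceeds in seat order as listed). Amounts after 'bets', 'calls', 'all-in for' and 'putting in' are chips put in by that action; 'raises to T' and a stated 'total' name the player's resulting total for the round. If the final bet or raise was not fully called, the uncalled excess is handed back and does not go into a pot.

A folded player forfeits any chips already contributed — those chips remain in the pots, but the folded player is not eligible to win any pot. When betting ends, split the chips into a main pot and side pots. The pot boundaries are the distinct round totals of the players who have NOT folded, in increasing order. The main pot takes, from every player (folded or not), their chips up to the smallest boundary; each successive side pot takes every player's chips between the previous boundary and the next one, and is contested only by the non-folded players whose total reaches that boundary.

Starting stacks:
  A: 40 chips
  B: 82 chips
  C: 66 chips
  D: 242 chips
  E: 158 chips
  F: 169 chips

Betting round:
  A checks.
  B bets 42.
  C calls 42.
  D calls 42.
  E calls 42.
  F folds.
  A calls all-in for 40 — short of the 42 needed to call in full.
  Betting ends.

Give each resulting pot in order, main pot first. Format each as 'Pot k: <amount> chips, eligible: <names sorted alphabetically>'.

Contributions: A=40, B=42, C=42, D=42, E=42
Folded: F
Pot levels (distinct totals of non-folded players): 40, 42
Layer 1-40: 40 each from A, B, C, D, E = 40*5 = 200 chips; eligible A, B, C, D, E
Layer 41-42: 2 each from B, C, D, E = 2*4 = 8 chips; eligible B, C, D, E

Pot 1: 200 chips, eligible: A, B, C, D, E
Pot 2: 8 chips, eligible: B, C, D, E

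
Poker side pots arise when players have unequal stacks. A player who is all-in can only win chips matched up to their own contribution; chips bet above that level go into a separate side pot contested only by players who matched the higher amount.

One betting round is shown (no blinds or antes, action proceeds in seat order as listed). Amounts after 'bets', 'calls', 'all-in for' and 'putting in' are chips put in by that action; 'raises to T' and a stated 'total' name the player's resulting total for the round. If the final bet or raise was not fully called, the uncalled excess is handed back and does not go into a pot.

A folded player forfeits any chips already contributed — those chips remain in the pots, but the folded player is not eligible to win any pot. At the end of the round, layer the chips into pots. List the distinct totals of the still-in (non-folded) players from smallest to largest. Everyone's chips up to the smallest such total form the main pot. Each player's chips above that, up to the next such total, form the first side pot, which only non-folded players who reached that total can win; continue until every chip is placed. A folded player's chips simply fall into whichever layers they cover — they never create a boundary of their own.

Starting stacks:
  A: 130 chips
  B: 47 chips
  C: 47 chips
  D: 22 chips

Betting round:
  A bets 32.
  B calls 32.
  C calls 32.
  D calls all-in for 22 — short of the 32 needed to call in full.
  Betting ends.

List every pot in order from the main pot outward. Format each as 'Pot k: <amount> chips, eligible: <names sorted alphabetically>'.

Pot 1: 88 chips, eligible: A, B, C, D
Pot 2: 30 chips, eligible: A, B, C

Derivation:
Contributions: A=32, B=32, C=32, D=22
Pot levels (distinct totals of non-folded players): 22, 32
Layer 1-22: 22 each from A, B, C, D = 22*4 = 88 chips; eligible A, B, C, D
Layer 23-32: 10 each from A, B, C = 10*3 = 30 chips; eligible A, B, C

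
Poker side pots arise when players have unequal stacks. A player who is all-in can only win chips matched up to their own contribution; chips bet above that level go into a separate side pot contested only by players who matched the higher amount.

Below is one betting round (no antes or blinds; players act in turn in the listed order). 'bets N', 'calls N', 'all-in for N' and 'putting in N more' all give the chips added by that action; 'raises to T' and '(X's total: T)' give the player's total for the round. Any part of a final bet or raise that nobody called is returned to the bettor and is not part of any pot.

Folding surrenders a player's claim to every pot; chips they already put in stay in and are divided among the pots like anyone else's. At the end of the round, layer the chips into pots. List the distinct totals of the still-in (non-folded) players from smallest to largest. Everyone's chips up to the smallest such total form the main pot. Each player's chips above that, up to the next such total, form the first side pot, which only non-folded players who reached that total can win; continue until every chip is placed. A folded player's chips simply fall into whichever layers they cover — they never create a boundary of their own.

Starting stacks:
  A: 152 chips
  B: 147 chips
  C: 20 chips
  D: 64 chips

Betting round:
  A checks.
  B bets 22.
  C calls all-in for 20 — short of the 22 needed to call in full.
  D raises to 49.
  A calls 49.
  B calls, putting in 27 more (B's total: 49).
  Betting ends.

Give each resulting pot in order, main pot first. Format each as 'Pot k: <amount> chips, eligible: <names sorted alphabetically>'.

Pot 1: 80 chips, eligible: A, B, C, D
Pot 2: 87 chips, eligible: A, B, D

Derivation:
Contributions: A=49, B=49, C=20, D=49
Pot levels (distinct totals of non-folded players): 20, 49
Layer 1-20: 20 each from A, B, C, D = 20*4 = 80 chips; eligible A, B, C, D
Layer 21-49: 29 each from A, B, D = 29*3 = 87 chips; eligible A, B, D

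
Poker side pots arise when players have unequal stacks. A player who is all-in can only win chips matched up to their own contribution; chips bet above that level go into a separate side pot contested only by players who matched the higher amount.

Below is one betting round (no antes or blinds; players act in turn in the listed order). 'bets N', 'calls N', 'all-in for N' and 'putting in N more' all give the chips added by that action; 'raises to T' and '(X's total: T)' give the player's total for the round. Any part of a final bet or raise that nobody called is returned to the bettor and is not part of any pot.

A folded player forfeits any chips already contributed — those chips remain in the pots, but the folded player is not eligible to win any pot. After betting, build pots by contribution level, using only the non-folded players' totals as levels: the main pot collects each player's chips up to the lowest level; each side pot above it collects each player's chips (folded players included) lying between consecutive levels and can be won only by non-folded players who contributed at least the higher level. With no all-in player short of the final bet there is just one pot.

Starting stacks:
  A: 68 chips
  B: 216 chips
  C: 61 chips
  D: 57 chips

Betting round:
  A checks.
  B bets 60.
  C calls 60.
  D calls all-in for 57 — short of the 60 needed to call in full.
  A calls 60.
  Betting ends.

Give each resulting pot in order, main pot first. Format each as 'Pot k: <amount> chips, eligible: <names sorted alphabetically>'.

Pot 1: 228 chips, eligible: A, B, C, D
Pot 2: 9 chips, eligible: A, B, C

Derivation:
Contributions: A=60, B=60, C=60, D=57
Pot levels (distinct totals of non-folded players): 57, 60
Layer 1-57: 57 each from A, B, C, D = 57*4 = 228 chips; eligible A, B, C, D
Layer 58-60: 3 each from A, B, C = 3*3 = 9 chips; eligible A, B, C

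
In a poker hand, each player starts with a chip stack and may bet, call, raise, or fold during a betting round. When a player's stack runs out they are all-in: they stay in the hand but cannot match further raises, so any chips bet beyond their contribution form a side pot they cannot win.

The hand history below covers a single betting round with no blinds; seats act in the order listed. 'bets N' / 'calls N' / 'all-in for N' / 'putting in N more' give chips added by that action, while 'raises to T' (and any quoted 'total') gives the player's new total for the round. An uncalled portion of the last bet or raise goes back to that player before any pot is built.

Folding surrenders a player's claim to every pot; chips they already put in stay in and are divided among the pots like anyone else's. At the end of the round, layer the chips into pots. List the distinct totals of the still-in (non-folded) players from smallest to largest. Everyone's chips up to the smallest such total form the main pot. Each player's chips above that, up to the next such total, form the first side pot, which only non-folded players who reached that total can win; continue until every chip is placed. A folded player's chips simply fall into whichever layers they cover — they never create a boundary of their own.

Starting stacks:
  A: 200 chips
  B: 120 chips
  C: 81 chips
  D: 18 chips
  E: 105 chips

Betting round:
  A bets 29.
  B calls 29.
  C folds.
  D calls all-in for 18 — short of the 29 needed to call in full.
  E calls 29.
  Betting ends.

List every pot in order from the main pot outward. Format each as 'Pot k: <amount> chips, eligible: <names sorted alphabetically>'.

Contributions: A=29, B=29, D=18, E=29
Folded: C
Pot levels (distinct totals of non-folded players): 18, 29
Layer 1-18: 18 each from A, B, D, E = 18*4 = 72 chips; eligible A, B, D, E
Layer 19-29: 11 each from A, B, E = 11*3 = 33 chips; eligible A, B, E

Pot 1: 72 chips, eligible: A, B, D, E
Pot 2: 33 chips, eligible: A, B, E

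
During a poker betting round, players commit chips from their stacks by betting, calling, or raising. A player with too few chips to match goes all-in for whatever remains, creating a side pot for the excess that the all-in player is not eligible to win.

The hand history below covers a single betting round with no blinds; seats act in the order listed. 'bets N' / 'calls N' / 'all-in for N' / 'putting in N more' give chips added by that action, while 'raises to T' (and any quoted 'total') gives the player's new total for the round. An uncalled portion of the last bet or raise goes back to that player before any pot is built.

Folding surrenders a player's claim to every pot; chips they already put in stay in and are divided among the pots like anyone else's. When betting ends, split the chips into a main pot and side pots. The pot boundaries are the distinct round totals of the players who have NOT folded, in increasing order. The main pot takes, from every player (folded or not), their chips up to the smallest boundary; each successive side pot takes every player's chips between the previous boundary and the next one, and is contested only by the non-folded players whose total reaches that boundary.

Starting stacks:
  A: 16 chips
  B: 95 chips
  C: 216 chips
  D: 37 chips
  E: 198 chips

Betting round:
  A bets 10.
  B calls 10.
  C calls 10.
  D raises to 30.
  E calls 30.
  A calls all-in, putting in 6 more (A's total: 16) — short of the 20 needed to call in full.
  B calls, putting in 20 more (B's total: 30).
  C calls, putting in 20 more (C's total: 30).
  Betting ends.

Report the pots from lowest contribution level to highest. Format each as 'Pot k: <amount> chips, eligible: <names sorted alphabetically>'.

Pot 1: 80 chips, eligible: A, B, C, D, E
Pot 2: 56 chips, eligible: B, C, D, E

Derivation:
Contributions: A=16, B=30, C=30, D=30, E=30
Pot levels (distinct totals of non-folded players): 16, 30
Layer 1-16: 16 each from A, B, C, D, E = 16*5 = 80 chips; eligible A, B, C, D, E
Layer 17-30: 14 each from B, C, D, E = 14*4 = 56 chips; eligible B, C, D, E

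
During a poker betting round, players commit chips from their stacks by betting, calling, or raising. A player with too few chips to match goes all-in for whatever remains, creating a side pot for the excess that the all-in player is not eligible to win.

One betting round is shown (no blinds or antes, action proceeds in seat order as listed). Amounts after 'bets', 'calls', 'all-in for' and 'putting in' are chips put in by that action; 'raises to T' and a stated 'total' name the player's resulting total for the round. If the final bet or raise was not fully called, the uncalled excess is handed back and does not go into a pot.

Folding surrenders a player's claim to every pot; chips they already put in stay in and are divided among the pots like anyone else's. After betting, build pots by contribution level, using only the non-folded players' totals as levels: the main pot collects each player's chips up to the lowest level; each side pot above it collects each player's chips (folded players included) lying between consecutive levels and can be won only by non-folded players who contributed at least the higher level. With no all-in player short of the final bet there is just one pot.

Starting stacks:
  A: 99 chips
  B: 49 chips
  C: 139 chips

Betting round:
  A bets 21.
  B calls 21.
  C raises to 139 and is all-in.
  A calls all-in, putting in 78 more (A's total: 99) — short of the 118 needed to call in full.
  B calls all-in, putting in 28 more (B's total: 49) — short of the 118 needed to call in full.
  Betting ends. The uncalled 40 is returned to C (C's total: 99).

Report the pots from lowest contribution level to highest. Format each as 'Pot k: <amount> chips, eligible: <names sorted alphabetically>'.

Pot 1: 147 chips, eligible: A, B, C
Pot 2: 100 chips, eligible: A, C

Derivation:
Contributions (after 40 returned to C): A=99, B=49, C=99
Pot levels (distinct totals of non-folded players): 49, 99
Layer 1-49: 49 each from A, B, C = 49*3 = 147 chips; eligible A, B, C
Layer 50-99: 50 each from A, C = 50*2 = 100 chips; eligible A, C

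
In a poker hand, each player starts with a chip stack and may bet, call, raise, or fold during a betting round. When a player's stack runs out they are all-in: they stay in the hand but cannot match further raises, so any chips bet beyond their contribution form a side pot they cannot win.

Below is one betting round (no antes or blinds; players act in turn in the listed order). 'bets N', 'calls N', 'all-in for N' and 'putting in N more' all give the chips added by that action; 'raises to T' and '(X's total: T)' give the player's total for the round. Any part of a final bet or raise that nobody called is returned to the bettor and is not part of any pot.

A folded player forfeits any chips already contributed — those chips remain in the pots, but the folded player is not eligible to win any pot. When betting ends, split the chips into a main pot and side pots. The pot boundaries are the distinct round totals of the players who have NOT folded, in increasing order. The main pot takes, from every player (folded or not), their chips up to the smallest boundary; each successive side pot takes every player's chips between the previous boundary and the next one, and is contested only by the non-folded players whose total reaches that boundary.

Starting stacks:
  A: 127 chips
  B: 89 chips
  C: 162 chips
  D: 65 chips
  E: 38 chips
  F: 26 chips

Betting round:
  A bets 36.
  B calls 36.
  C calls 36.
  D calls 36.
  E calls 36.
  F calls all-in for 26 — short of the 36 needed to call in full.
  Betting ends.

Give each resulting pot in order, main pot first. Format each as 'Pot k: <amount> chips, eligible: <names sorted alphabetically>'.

Pot 1: 156 chips, eligible: A, B, C, D, E, F
Pot 2: 50 chips, eligible: A, B, C, D, E

Derivation:
Contributions: A=36, B=36, C=36, D=36, E=36, F=26
Pot levels (distinct totals of non-folded players): 26, 36
Layer 1-26: 26 each from A, B, C, D, E, F = 26*6 = 156 chips; eligible A, B, C, D, E, F
Layer 27-36: 10 each from A, B, C, D, E = 10*5 = 50 chips; eligible A, B, C, D, E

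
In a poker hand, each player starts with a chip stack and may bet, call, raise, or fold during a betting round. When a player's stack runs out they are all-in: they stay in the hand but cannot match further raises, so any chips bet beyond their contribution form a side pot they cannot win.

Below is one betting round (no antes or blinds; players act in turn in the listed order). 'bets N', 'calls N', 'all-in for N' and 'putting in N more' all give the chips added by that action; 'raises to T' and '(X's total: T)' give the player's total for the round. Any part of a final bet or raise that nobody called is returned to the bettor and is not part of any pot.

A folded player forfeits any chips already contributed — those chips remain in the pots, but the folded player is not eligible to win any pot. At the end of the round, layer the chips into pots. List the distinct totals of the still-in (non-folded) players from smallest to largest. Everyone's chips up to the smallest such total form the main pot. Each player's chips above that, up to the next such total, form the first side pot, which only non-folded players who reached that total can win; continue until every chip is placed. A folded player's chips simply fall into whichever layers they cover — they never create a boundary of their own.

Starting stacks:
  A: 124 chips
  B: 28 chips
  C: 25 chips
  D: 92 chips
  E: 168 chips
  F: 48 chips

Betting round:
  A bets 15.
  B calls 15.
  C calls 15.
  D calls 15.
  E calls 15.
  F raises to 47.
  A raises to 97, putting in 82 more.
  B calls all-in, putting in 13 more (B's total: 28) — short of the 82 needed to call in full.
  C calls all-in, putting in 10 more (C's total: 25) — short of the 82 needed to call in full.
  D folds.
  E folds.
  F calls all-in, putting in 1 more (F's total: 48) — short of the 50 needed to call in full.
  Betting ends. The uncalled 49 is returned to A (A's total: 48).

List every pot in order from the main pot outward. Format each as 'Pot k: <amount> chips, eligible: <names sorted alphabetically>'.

Pot 1: 130 chips, eligible: A, B, C, F
Pot 2: 9 chips, eligible: A, B, F
Pot 3: 40 chips, eligible: A, F

Derivation:
Contributions (after 49 returned to A): A=48, B=28, C=25, D=15, E=15, F=48
Folded: D, E
Pot levels (distinct totals of non-folded players): 25, 28, 48
Layer 1-25: A 25 + B 25 + C 25 + D 15 + E 15 + F 25 = 130 chips; eligible A, B, C, F
Layer 26-28: 3 each from A, B, F = 3*3 = 9 chips; eligible A, B, F
Layer 29-48: 20 each from A, F = 20*2 = 40 chips; eligible A, F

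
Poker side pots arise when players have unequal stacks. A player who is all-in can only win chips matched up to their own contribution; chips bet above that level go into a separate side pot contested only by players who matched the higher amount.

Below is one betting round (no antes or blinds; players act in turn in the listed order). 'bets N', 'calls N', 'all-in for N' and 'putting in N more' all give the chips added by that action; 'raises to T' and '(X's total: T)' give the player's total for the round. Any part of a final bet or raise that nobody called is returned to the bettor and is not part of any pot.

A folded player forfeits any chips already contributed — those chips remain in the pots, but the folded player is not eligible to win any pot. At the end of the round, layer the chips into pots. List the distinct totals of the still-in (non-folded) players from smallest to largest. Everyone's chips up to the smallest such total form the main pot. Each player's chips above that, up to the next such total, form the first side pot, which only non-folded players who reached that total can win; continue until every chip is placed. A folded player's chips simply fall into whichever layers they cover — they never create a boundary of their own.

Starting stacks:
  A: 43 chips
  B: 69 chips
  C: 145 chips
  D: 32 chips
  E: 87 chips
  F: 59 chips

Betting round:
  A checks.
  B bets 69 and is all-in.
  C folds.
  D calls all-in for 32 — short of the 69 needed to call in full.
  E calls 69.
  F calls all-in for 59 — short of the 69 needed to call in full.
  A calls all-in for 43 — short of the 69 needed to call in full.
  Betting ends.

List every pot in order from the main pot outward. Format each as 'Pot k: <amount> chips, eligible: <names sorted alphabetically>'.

Contributions: A=43, B=69, D=32, E=69, F=59
Folded: C
Pot levels (distinct totals of non-folded players): 32, 43, 59, 69
Layer 1-32: 32 each from A, B, D, E, F = 32*5 = 160 chips; eligible A, B, D, E, F
Layer 33-43: 11 each from A, B, E, F = 11*4 = 44 chips; eligible A, B, E, F
Layer 44-59: 16 each from B, E, F = 16*3 = 48 chips; eligible B, E, F
Layer 60-69: 10 each from B, E = 10*2 = 20 chips; eligible B, E

Pot 1: 160 chips, eligible: A, B, D, E, F
Pot 2: 44 chips, eligible: A, B, E, F
Pot 3: 48 chips, eligible: B, E, F
Pot 4: 20 chips, eligible: B, E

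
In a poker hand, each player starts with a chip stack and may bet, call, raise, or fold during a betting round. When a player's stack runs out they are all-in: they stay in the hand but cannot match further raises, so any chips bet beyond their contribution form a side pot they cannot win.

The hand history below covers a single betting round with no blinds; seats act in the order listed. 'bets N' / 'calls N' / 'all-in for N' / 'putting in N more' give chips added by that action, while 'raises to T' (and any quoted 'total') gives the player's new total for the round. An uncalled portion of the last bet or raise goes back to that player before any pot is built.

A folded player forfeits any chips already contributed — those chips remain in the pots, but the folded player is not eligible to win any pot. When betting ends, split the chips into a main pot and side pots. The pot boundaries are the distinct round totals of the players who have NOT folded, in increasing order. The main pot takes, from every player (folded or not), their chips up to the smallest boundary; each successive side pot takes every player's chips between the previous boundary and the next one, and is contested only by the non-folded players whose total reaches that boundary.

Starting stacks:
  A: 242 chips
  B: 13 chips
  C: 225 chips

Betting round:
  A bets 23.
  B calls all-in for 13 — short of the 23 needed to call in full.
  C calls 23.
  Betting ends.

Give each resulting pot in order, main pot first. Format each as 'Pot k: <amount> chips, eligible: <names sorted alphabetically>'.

Pot 1: 39 chips, eligible: A, B, C
Pot 2: 20 chips, eligible: A, C

Derivation:
Contributions: A=23, B=13, C=23
Pot levels (distinct totals of non-folded players): 13, 23
Layer 1-13: 13 each from A, B, C = 13*3 = 39 chips; eligible A, B, C
Layer 14-23: 10 each from A, C = 10*2 = 20 chips; eligible A, C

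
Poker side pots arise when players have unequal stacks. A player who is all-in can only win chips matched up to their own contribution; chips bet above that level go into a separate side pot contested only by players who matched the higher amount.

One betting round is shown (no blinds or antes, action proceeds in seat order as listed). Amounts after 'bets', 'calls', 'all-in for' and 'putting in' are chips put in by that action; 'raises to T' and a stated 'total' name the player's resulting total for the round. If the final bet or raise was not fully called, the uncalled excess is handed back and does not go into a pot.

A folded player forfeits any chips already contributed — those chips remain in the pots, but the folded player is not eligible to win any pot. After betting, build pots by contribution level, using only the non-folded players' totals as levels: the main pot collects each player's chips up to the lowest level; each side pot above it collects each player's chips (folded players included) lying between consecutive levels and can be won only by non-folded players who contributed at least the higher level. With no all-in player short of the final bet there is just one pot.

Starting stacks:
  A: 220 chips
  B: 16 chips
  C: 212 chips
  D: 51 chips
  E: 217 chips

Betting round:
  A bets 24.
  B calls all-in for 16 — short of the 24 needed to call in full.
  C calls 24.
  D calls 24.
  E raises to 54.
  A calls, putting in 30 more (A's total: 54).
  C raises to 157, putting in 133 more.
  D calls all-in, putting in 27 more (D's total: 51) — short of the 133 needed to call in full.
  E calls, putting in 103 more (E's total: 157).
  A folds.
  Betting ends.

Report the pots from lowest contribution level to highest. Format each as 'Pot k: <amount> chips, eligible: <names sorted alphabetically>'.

Contributions: A=54, B=16, C=157, D=51, E=157
Folded: A
Pot levels (distinct totals of non-folded players): 16, 51, 157
Layer 1-16: 16 each from A, B, C, D, E = 16*5 = 80 chips; eligible B, C, D, E
Layer 17-51: 35 each from A, C, D, E = 35*4 = 140 chips; eligible C, D, E
Layer 52-157: A 3 + C 106 + E 106 = 215 chips; eligible C, E

Pot 1: 80 chips, eligible: B, C, D, E
Pot 2: 140 chips, eligible: C, D, E
Pot 3: 215 chips, eligible: C, E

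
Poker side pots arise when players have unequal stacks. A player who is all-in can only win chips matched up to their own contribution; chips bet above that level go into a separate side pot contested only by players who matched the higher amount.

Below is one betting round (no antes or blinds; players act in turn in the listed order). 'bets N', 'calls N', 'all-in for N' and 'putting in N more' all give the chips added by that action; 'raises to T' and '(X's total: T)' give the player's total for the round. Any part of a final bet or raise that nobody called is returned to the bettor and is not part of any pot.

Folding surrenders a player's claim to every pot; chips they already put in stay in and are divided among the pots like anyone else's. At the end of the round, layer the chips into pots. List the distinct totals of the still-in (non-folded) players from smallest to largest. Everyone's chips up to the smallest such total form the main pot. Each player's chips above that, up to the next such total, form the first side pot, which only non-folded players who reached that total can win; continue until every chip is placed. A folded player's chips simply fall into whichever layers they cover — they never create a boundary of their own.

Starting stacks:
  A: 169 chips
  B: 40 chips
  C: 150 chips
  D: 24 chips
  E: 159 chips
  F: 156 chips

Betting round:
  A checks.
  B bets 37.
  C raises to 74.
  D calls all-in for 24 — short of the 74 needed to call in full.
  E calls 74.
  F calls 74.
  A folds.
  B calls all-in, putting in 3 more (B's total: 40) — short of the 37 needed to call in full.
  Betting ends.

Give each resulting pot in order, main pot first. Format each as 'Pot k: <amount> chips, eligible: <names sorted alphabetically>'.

Pot 1: 120 chips, eligible: B, C, D, E, F
Pot 2: 64 chips, eligible: B, C, E, F
Pot 3: 102 chips, eligible: C, E, F

Derivation:
Contributions: B=40, C=74, D=24, E=74, F=74
Folded: A
Pot levels (distinct totals of non-folded players): 24, 40, 74
Layer 1-24: 24 each from B, C, D, E, F = 24*5 = 120 chips; eligible B, C, D, E, F
Layer 25-40: 16 each from B, C, E, F = 16*4 = 64 chips; eligible B, C, E, F
Layer 41-74: 34 each from C, E, F = 34*3 = 102 chips; eligible C, E, F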